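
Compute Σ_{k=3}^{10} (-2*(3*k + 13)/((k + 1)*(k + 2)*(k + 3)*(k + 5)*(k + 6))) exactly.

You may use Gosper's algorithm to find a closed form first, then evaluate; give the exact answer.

r(k) = (k + 1)*(k + 5)*(3*k + 16)/((k + 4)*(k + 7)*(3*k + 13)) after simplifying.
Take A(k)=k + 1, B(k)=k + 7, C(k)=k**2 + 25*k/3 + 52/3.
Set up (k + 1)·f(k+1) − (k + 6)·f(k) − (k**2 + 25*k/3 + 52/3) = 0.
deg f ≤ 5 (via 1,1,2).
Coefficient equations give f(k) = k*(k + 3)*(k + 4)*(k**2 + 8*k + 17)/30.
Get s_k = R·t_k = k*(-k**2 - 8*k - 17)/(5*(k**3 + 8*k**2 + 17*k + 10)) with R(k) = B(k−1)f(k)/C(k) = k*(k + 3)*(k + 6)*(k**2 + 8*k + 17)/(10*(3*k + 13)).
Δs = 2*(-3*k - 13)/(k**5 + 17*k**4 + 107*k**3 + 307*k**2 + 396*k + 180), as required.
Telescoping: Σ = s_(11) − s_(3) = -1243/6240 − (-3/16) = -73/6240.

Σ = -73/6240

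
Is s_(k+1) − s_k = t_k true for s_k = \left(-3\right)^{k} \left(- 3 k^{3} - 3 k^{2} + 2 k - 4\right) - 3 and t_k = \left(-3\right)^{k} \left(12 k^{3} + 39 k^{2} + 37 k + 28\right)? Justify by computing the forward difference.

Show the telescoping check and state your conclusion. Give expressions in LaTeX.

Valid — Δs_k = t_k.

s_(k+1) = 3*(-3)**k*(-2*k + 3*(k + 1)**3 + 3*(k + 1)**2 + 2) - 3
s_(k+1) − s_k = (-3)**k*(12*k**3 + 39*k**2 + 37*k + 28)
(s_(k+1) − s_k) − t_k = 0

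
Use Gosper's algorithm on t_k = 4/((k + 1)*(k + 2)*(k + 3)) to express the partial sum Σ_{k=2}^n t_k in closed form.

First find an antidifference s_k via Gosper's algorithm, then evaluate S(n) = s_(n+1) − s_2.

t_(k+1)/t_k = (k + 1)/(k + 4).
Factor: A=k + 1; B=k + 4; C=1.
Solve (k + 1)·f(k+1) − (k + 3)·f(k) = 1.
Degrees (1,1,0) ⇒ d ≤ 2.
Coefficient equations give f(k) = k*(k + 3)/4.
Certificate R = B(k−1)f/C = k*(k + 3)**2/4 gives s_k = k*(k + 3)/((k + 1)*(k + 2)).
Check: Δs_k = 4/(k**3 + 6*k**2 + 11*k + 6). ✓
Telescope: S(n) = s_(n+1) − s_(2) = (n**2 + 5*n + 4)/(n**2 + 5*n + 6) − (5/6) = (n**2 + 5*n - 6)/(6*(n**2 + 5*n + 6)).

S(n) = (n**2 + 5*n - 6)/(6*(n**2 + 5*n + 6))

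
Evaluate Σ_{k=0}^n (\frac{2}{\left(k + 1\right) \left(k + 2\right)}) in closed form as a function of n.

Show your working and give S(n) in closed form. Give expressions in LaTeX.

S(n) = \frac{2 \left(n + 1\right)}{n + 2}

r(k) = (k + 1)/(k + 3) after simplifying.
Take A(k)=k + 1, B(k)=k + 3, C(k)=1.
Solve (k + 1)·f(k+1) − (k + 2)·f(k) = 1.
From deg A=1, deg B=1, deg C=0: d=1.
Match coefficients ⇒ f(k) = k.
Then R = B(k−1)f/C = k*(k + 2), so s_k = R(k)·t_k = 2*k/(k + 1).
s_(k+1) − s_k = 2/(k**2 + 3*k + 2) = t_k.
Evaluate: s_(n+1) = 2*(n + 1)/(n + 2); subtract s_(0) = 0 ⇒ S(n) = 2*(n + 1)/(n + 2).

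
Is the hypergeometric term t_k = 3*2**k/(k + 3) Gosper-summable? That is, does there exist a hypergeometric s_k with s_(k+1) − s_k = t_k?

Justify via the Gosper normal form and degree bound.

The ratio is 2*(k + 3)/(k + 4).
Normal form (A,B,C) = (2*k + 6, k + 4, 1).
Need (2*k + 6)·f(k+1) − (k + 3)·f(k) = 1.
Bound: deg f ≤ -1.
deg f ≤ -1 is impossible — no certificate.

No. Not Gosper-summable.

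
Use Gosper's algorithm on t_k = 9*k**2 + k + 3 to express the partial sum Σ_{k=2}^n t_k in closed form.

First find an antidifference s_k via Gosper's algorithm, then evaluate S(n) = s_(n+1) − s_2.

r(k) = (k + 9*(k + 1)**2 + 4)/(9*k**2 + k + 3) after simplifying.
So A=1 and B=1, with C=k**2 + k/9 + 1/3.
Need (1)·f(k+1) − (1)·f(k) = k**2 + k/9 + 1/3.
Degrees (0,0,2) ⇒ d ≤ 3.
Solve for f: f(k) = k*(3*k**2 - 4*k + 4)/9 (degree 3 ≤ 3).
So s_k = (B(k−1)f/C)·t_k = (k*(3*k**2 - 4*k + 4)/(9*k**2 + k + 3))·t_k = k*(3*k**2 - 4*k + 4).
Check: Δs_k = 9*k**2 + k + 3. ✓
s_(n+1) = 3*n**3 + 5*n**2 + 5*n + 3 and s_(2) = 16, so S(n) = 3*n**3 + 5*n**2 + 5*n - 13.

S(n) = 3*n**3 + 5*n**2 + 5*n - 13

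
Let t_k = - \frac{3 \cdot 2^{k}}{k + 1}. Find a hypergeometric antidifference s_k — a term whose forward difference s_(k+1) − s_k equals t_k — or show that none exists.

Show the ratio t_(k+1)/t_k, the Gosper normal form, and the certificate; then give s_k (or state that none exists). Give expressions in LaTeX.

not Gosper-summable; s_k does not exist

Compute t_(k+1)/t_k: get 2*(k + 1)/(k + 2).
Normal form (A,B,C) = (2*k + 2, k + 2, 1).
Solve (2*k + 2)·f(k+1) − (k + 1)·f(k) = 1.
Bound: deg f ≤ -1.
d = -1 < 0 ⇒ no nonzero polynomial f; not summable.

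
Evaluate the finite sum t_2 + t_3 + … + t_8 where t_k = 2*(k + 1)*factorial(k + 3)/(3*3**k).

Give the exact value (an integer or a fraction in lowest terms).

Σ = 3940240/81

Step 1: r(k) = (k + 2)*(k + 4)/(3*(k + 1)).
Gosper form: A/B · C(k+1)/C(k) with A=k/3 + 4/3, B=1, C=k + 1.
f must satisfy (k/3 + 4/3)·f(k+1) − (1)·f(k) = k + 1.
Degrees (1,0,1) ⇒ d ≤ 0.
Solve for f: f(k) = 3 (degree 0 ≤ 0).
Certificate R = B(k−1)f/C = 3/(k + 1) gives s_k = 2*factorial(k + 3)/3**k.
s_(k+1) − s_k = 2*(k + 1)*factorial(k + 3)/(3*3**k) = t_k.
Sum = s_(9) − s_(2); s_(9) = 3942400/81, s_(2) = 80/3 ⇒ 3940240/81.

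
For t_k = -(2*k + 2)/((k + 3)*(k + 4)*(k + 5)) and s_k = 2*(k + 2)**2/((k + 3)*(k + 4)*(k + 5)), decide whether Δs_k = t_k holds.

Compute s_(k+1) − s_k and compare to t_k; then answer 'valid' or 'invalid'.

s_(k+1) = 2*(k + 3)**2/((k + 4)*(k + 5)*(k + 6))
s_(k+1) − s_k = 2*(-k**2 - k + 3)/(k**4 + 18*k**3 + 119*k**2 + 342*k + 360)
(s_(k+1) − s_k) − t_k = 6*(2*k + 3)/(k**4 + 18*k**3 + 119*k**2 + 342*k + 360)

Invalid: residual 6*(2*k + 3)/(k**4 + 18*k**3 + 119*k**2 + 342*k + 360) ≠ 0.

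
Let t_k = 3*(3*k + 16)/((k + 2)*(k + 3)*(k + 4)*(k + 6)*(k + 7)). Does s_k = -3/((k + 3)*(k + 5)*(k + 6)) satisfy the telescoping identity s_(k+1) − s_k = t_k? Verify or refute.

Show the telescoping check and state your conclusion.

s_(k+1) = -3/((k + 4)*(k + 6)*(k + 7))
s_(k+1) − s_k = 3*(3*k + 13)/(k**5 + 25*k**4 + 245*k**3 + 1175*k**2 + 2754*k + 2520)
(s_(k+1) − s_k) − t_k = 18*(-2*k - 9)/(k**6 + 27*k**5 + 295*k**4 + 1665*k**3 + 5104*k**2 + 8028*k + 5040)

Invalid: residual 18*(-2*k - 9)/(k**6 + 27*k**5 + 295*k**4 + 1665*k**3 + 5104*k**2 + 8028*k + 5040) ≠ 0.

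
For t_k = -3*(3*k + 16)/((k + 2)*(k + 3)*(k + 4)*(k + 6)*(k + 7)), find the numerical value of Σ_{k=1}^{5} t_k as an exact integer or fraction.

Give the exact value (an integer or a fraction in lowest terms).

r(k) = (k + 2)*(k + 6)*(3*k + 19)/((k + 5)*(k + 8)*(3*k + 16)) after simplifying.
A = k + 2, B = k + 8, C = k**2 + 31*k/3 + 80/3.
f must satisfy (k + 2)·f(k+1) − (k + 7)·f(k) = k**2 + 31*k/3 + 80/3.
deg f ≤ 5 (via 1,1,2).
Solve for f: f(k) = k*(k + 4)*(k + 5)*(k**2 + 11*k + 36)/108 (degree 5 ≤ 5).
Get s_k = R·t_k = k*(-k**2 - 11*k - 36)/(12*(k**3 + 11*k**2 + 36*k + 36)) with R(k) = B(k−1)f(k)/C(k) = k*(k + 4)*(k + 7)*(k**2 + 11*k + 36)/(36*(3*k + 16)).
Δs = 3*(-3*k - 16)/(k**5 + 22*k**4 + 185*k**3 + 740*k**2 + 1404*k + 1008), as required.
Telescoping: Σ = s_(6) − s_(1) = -23/288 − (-1/21) = -65/2016.

Σ = -65/2016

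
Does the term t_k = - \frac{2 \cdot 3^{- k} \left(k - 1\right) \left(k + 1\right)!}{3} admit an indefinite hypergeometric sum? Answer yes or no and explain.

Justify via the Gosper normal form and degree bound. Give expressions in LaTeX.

Yes. s_k = - 2 \cdot 3^{- k} \left(k + 1\right)!.

The ratio is k*(k + 2)/(3*(k - 1)).
A = k/3 + 2/3, B = 1, C = k - 1.
Solve (k/3 + 2/3)·f(k+1) − (1)·f(k) = k - 1.
deg f ≤ 0 (via 1,0,1).
Solve for f: f(k) = 3 (degree 0 ≤ 0).
Certificate R = B(k−1)f/C = 3/(k - 1) gives s_k = -2*factorial(k + 1)/3**k.
Verify: -2*(k - 1)*factorial(k + 1)/(3*3**k) matches t_k.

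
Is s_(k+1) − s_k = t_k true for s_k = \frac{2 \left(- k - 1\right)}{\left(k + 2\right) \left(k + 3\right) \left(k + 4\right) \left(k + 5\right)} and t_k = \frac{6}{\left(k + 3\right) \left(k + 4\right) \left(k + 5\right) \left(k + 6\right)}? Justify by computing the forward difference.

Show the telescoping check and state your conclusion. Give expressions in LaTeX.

Invalid: residual - \frac{8}{k^{5} + 20 k^{4} + 155 k^{3} + 580 k^{2} + 1044 k + 720} ≠ 0.

s_(k+1) = 2*(-k - 2)/((k + 3)*(k + 4)*(k + 5)*(k + 6))
s_(k+1) − s_k = 2*(3*k + 2)/(k**5 + 20*k**4 + 155*k**3 + 580*k**2 + 1044*k + 720)
(s_(k+1) − s_k) − t_k = -8/(k**5 + 20*k**4 + 155*k**3 + 580*k**2 + 1044*k + 720)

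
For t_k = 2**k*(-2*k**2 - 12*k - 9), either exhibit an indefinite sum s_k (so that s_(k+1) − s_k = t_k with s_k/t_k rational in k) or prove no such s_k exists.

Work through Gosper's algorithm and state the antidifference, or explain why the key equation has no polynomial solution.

s_k = 2**k*(-2*k**2 - 4*k + 3)

Compute t_(k+1)/t_k: get 2*(2*k**2 + 16*k + 23)/(2*k**2 + 12*k + 9).
So A=2 and B=1, with C=k**2 + 6*k + 9/2.
Key eq: (2)·f(k+1) = (1)·f(k) + (k**2 + 6*k + 9/2).
From deg A=0, deg B=0, deg C=2: d=2.
Coefficient equations give f(k) = (2*k**2 + 4*k - 3)/2.
R(k) = B(k−1)·f(k)/C(k) = (2*k**2 + 4*k - 3)/(2*k**2 + 12*k + 9); s_k = R·t_k = 2**k*(-2*k**2 - 4*k + 3).
Check: Δs_k = 2**k*(-2*k**2 - 12*k - 9). ✓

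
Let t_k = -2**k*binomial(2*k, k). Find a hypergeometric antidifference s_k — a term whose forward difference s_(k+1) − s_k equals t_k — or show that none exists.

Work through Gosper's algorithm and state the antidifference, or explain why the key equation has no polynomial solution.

Step 1: r(k) = 4*(2*k + 1)/(k + 1).
Take A(k)=8*k + 4, B(k)=k + 1, C(k)=1.
f must satisfy (8*k + 4)·f(k+1) − (k)·f(k) = 1.
Degrees (1,1,0) ⇒ d ≤ -1.
Bound -1 < 0, so the key equation has no polynomial solution.

no hypergeometric antidifference exists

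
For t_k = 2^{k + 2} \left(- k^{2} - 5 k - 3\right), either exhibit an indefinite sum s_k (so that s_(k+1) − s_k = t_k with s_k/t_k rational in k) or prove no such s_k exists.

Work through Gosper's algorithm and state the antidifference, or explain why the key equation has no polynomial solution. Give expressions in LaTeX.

s_k = 2^{k + 2} \left(- k^{2} - k + 1\right)

Ratio r(k) = 2*(k**2 + 7*k + 9)/(k**2 + 5*k + 3).
Take A(k)=2, B(k)=1, C(k)=k**2 + 5*k + 3.
Key eq: (2)·f(k+1) = (1)·f(k) + (k**2 + 5*k + 3).
Degrees (0,0,2) ⇒ d ≤ 2.
Solving with deg f ≤ 2: f(k) = k**2 + k - 1.
Get s_k = R·t_k = 2**(k + 2)*(-k**2 - k + 1) with R(k) = B(k−1)f(k)/C(k) = (k**2 + k - 1)/(k**2 + 5*k + 3).
Verify: 2**(k + 2)*(-k**2 - 5*k - 3) matches t_k.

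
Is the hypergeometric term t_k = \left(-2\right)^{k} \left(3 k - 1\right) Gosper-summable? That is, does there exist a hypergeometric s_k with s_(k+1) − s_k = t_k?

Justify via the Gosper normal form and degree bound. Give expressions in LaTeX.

Ratio r(k) = 2*(-3*k - 2)/(3*k - 1).
So A=-2 and B=1, with C=k - 1/3.
Solve (-2)·f(k+1) − (1)·f(k) = k - 1/3.
deg f ≤ 1 (via 0,0,1).
Match coefficients ⇒ f(k) = -(k - 1)/3.
So s_k = (B(k−1)f/C)·t_k = (-(k - 1)/(3*k - 1))·t_k = (-2)**k*(1 - k).
Δs = (-2)**k*(3*k - 1), as required.

Yes. s_k = \left(-2\right)^{k} \left(1 - k\right).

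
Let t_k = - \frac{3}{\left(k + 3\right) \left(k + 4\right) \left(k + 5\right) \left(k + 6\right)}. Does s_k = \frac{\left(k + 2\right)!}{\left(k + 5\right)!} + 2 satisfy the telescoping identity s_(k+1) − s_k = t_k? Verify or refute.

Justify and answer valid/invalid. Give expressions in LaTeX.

Valid: the claim telescopes to t_k.

s_(k+1) = factorial(k + 3)/factorial(k + 6) + 2
s_(k+1) − s_k = -3/((k + 3)*(k + 4)*(k + 5)*(k + 6))
(s_(k+1) − s_k) − t_k = 0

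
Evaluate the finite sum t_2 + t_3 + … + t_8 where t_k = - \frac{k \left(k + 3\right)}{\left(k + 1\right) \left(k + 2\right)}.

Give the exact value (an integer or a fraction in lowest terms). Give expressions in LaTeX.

Compute t_(k+1)/t_k: get (k + 1)**2*(k + 4)/(k*(k + 3)**2).
Normal form (A,B,C) = (k + 1, k + 3, k**2 + 3*k).
Solve (k + 1)·f(k+1) − (k + 2)·f(k) = k**2 + 3*k.
deg f ≤ 2 (via 1,1,2).
Solving with deg f ≤ 2: f(k) = k*(k - 1).
R(k) = B(k−1)·f(k)/C(k) = (k - 1)*(k + 2)/(k + 3); s_k = R·t_k = k*(1 - k)/(k + 1).
Verify: k*(-k - 3)/(k**2 + 3*k + 2) matches t_k.
Σ_(k=2)^(8) t_k = s_(9) − s_(2) = -36/5 − (-2/3) = -98/15.

Σ = -98/15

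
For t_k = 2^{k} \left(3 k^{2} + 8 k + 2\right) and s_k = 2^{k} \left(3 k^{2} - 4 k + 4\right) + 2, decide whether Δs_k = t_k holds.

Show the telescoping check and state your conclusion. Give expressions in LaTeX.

valid; difference matches t_k

s_(k+1) = 2*2**k*(-4*k + 3*(k + 1)**2) + 2
s_(k+1) − s_k = 2**k*(3*k**2 + 8*k + 2)
(s_(k+1) − s_k) − t_k = 0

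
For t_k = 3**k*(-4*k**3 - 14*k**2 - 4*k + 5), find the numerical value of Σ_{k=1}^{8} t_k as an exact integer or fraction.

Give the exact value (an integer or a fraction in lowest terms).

Σ = -25312344

r(k) = 3*(4*k**3 + 26*k**2 + 44*k + 17)/(4*k**3 + 14*k**2 + 4*k - 5) after simplifying.
Gosper form: A/B · C(k+1)/C(k) with A=3, B=1, C=k**3 + 7*k**2/2 + k - 5/4.
f must satisfy (3)·f(k+1) − (1)·f(k) = k**3 + 7*k**2/2 + k - 5/4.
From deg A=0, deg B=0, deg C=3: d=3.
Solve for f: f(k) = (2*k**3 - 2*k**2 - k - 1)/4 (degree 3 ≤ 3).
Then R = B(k−1)f/C = (2*k**3 - 2*k**2 - k - 1)/(4*k**3 + 14*k**2 + 4*k - 5), so s_k = R(k)·t_k = 3**k*(-2*k**3 + 2*k**2 + k + 1).
Δs = 3**k*(-4*k**3 - 14*k**2 - 4*k + 5), as required.
Σ_(k=1)^(8) t_k = s_(9) − s_(1) = -25312338 − (6) = -25312344.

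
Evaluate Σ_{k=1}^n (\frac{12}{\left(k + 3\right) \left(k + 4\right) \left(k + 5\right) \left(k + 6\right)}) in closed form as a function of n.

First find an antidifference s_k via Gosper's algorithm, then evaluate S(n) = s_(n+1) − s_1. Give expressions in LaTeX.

Compute t_(k+1)/t_k: get (k + 3)/(k + 7).
Take A(k)=k + 3, B(k)=k + 7, C(k)=1.
Key eq: (k + 3)·f(k+1) = (k + 6)·f(k) + (1).
Bound: deg f ≤ 3.
Solve for f: f(k) = k*(k**2 + 12*k + 47)/180 (degree 3 ≤ 3).
R(k) = B(k−1)·f(k)/C(k) = k*(k + 6)*(k**2 + 12*k + 47)/180; s_k = R·t_k = k*(k**2 + 12*k + 47)/(15*(k + 3)*(k + 4)*(k + 5)).
Verify: 12/(k**4 + 18*k**3 + 119*k**2 + 342*k + 360) matches t_k.
Evaluate: s_(n+1) = (n**3 + 15*n**2 + 74*n + 60)/(15*(n**3 + 15*n**2 + 74*n + 120)); subtract s_(1) = 1/30 ⇒ S(n) = n*(n**2 + 15*n + 74)/(30*(n**3 + 15*n**2 + 74*n + 120)).

S(n) = \frac{n \left(n^{2} + 15 n + 74\right)}{30 \left(n^{3} + 15 n^{2} + 74 n + 120\right)}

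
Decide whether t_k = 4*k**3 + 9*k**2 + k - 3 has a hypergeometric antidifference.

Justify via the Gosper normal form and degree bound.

t_(k+1)/t_k = (4*k**3 + 21*k**2 + 31*k + 11)/(4*k**3 + 9*k**2 + k - 3).
So A=1 and B=1, with C=k**3 + 9*k**2/4 + k/4 - 3/4.
Need (1)·f(k+1) − (1)·f(k) = k**3 + 9*k**2/4 + k/4 - 3/4.
Bound: deg f ≤ 4.
Coefficient equations give f(k) = k*(k + 2)*(k**2 - k - 1)/4.
R(k) = B(k−1)·f(k)/C(k) = k*(k + 2)*(k**2 - k - 1)/(4*k**3 + 9*k**2 + k - 3); s_k = R·t_k = k*(k**3 + k**2 - 3*k - 2).
Check: Δs_k = 4*k**3 + 9*k**2 + k - 3. ✓

Yes. s_k = k*(k**3 + k**2 - 3*k - 2).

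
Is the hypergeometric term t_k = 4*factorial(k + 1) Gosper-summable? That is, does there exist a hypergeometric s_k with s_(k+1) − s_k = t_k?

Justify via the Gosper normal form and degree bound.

Compute t_(k+1)/t_k: get k + 2.
Take A(k)=k + 2, B(k)=1, C(k)=1.
Solve (k + 2)·f(k+1) − (1)·f(k) = 1.
d = -1 from the (1,0,0) case.
deg f ≤ -1 is impossible — no certificate.

No. Not Gosper-summable.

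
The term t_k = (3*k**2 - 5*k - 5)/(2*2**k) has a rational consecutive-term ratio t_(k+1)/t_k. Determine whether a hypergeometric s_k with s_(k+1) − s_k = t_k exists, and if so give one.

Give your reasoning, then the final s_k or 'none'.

s_k = (-3*k**2 - k + 1)/2**k

t_(k+1)/t_k = (3*k**2 + k - 7)/(2*(3*k**2 - 5*k - 5)).
Normal form (A,B,C) = (1/2, 1, k**2 - 5*k/3 - 5/3).
Need (1/2)·f(k+1) − (1)·f(k) = k**2 - 5*k/3 - 5/3.
Degrees (0,0,2) ⇒ d ≤ 2.
Coefficient equations give f(k) = -2*(3*k**2 + k - 1)/3.
Get s_k = R·t_k = (-3*k**2 - k + 1)/2**k with R(k) = B(k−1)f(k)/C(k) = -2*(3*k**2 + k - 1)/(3*k**2 - 5*k - 5).
Check: Δs_k = (3*k**2 - 5*k - 5)/(2*2**k). ✓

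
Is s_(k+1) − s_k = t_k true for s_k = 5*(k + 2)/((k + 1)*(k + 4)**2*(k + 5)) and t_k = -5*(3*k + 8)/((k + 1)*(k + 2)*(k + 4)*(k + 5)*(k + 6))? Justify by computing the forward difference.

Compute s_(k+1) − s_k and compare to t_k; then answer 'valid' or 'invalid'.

Invalid: residual 40*(k**2 + 7*k + 11)/(k**7 + 27*k**6 + 303*k**5 + 1821*k**4 + 6276*k**3 + 12252*k**2 + 12320*k + 4800) ≠ 0.

s_(k+1) = 5*(k + 3)/((k + 2)*(k + 5)**2*(k + 6))
s_(k+1) − s_k = 5*((k + 1)*(k + 3)*(k + 4)**2 - (k + 2)**2*(k + 5)*(k + 6))/((k + 1)*(k + 2)*(k + 4)**2*(k + 5)**2*(k + 6))
(s_(k+1) − s_k) − t_k = 40*(k**2 + 7*k + 11)/(k**7 + 27*k**6 + 303*k**5 + 1821*k**4 + 6276*k**3 + 12252*k**2 + 12320*k + 4800)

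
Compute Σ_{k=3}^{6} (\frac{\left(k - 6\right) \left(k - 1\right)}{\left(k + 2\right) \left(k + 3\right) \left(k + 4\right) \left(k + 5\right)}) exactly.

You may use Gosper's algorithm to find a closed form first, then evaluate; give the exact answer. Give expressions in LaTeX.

Σ = -2/315

Step 1: r(k) = k*(k - 5)*(k + 2)/((k - 6)*(k - 1)*(k + 6)).
Take A(k)=k + 2, B(k)=k + 6, C(k)=k**2 - 7*k + 6.
Set up (k + 2)·f(k+1) − (k + 5)·f(k) − (k**2 - 7*k + 6) = 0.
From deg A=1, deg B=1, deg C=2: d=3.
Solving with deg f ≤ 3: f(k) = k*(k**2 - 3*k + 38)/12.
Get s_k = R·t_k = k*(k**2 - 3*k + 38)/(12*(k**3 + 9*k**2 + 26*k + 24)) with R(k) = B(k−1)f(k)/C(k) = k*(k + 5)*(k**2 - 3*k + 38)/(12*(k - 6)*(k - 1)).
s_(k+1) − s_k = (k**2 - 7*k + 6)/(k**4 + 14*k**3 + 71*k**2 + 154*k + 120) = t_k.
Telescoping: Σ = s_(7) − s_(3) = 7/180 − (19/420) = -2/315.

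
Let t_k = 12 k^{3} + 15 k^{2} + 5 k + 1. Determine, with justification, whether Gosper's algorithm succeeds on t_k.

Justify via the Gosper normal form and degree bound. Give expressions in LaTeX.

t_(k+1)/t_k = (12*k**3 + 51*k**2 + 71*k + 33)/(12*k**3 + 15*k**2 + 5*k + 1).
Normal form (A,B,C) = (1, 1, k**3 + 5*k**2/4 + 5*k/12 + 1/12).
Need (1)·f(k+1) − (1)·f(k) = k**3 + 5*k**2/4 + 5*k/12 + 1/12.
Degrees (0,0,3) ⇒ d ≤ 4.
Match coefficients ⇒ f(k) = k*(3*k**3 - k**2 - 2*k + 1)/12.
R(k) = B(k−1)·f(k)/C(k) = k*(3*k**3 - k**2 - 2*k + 1)/(12*k**3 + 15*k**2 + 5*k + 1); s_k = R·t_k = k*(3*k**3 - k**2 - 2*k + 1).
Δs = 12*k**3 + 15*k**2 + 5*k + 1, as required.

Yes. s_k = k \left(3 k^{3} - k^{2} - 2 k + 1\right).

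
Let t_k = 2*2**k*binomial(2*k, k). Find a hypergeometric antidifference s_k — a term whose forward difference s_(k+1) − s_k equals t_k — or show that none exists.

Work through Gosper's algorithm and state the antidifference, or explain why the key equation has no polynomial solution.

none (Gosper's algorithm certifies no s_k)

t_(k+1)/t_k = 4*(2*k + 1)/(k + 1).
Factor: A=8*k + 4; B=k + 1; C=1.
Solve (8*k + 4)·f(k+1) − (k)·f(k) = 1.
Degrees (1,1,0) ⇒ d ≤ -1.
Bound -1 < 0, so the key equation has no polynomial solution.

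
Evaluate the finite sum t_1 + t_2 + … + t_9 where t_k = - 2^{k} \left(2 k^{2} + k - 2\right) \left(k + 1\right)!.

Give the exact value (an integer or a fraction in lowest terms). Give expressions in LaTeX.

t_(k+1)/t_k = 2*(k + 2)*(k + 2*(k + 1)**2 - 1)/(2*k**2 + k - 2).
Take A(k)=2*k + 4, B(k)=1, C(k)=k**2 + k/2 - 1.
Need (2*k + 4)·f(k+1) − (1)·f(k) = k**2 + k/2 - 1.
d = 1 from the (1,0,2) case.
Solving with deg f ≤ 1: f(k) = (k - 2)/2.
Certificate R = B(k−1)f/C = (k - 2)/(2*k**2 + k - 2) gives s_k = -2**k*(k - 2)*factorial(k + 1).
Verify: -2**k*(2*k**2 + k - 2)*factorial(k + 1) matches t_k.
Evaluate s at k=10 and k=1: -326998425600 and 4; difference -326998425604.

Σ = -326998425604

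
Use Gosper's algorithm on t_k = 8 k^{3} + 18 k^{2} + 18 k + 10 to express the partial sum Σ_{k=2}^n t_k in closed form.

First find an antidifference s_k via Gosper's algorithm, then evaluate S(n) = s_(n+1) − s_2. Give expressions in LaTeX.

S(n) = 2 n^{4} + 10 n^{3} + 20 n^{2} + 22 n - 54

The ratio is (4*k**3 + 21*k**2 + 39*k + 27)/(4*k**3 + 9*k**2 + 9*k + 5).
A = 1, B = 1, C = k**3 + 9*k**2/4 + 9*k/4 + 5/4.
f must satisfy (1)·f(k+1) − (1)·f(k) = k**3 + 9*k**2/4 + 9*k/4 + 5/4.
From deg A=0, deg B=0, deg C=3: d=4.
Match coefficients ⇒ f(k) = k*(k**3 + k**2 + k + 2)/4.
Certificate R = B(k−1)f/C = k*(k**3 + k**2 + k + 2)/((4*k + 5)*(k**2 + k + 1)) gives s_k = 2*k*(k**3 + k**2 + k + 2).
Check: Δs_k = 8*k**3 + 18*k**2 + 18*k + 10. ✓
Evaluate: s_(n+1) = 2*n**4 + 10*n**3 + 20*n**2 + 22*n + 10; subtract s_(2) = 64 ⇒ S(n) = 2*n**4 + 10*n**3 + 20*n**2 + 22*n - 54.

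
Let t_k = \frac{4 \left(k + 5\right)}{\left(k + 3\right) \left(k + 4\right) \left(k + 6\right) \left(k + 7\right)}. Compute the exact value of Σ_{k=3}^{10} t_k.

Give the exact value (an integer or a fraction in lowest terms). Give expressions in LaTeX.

Σ = 92/3213

Ratio r(k) = (k + 3)*(k + 6)**2/((k + 5)**2*(k + 8)).
A = k + 3, B = k + 8, C = k**2 + 10*k + 25.
Key eq: (k + 3)·f(k+1) = (k + 7)·f(k) + (k**2 + 10*k + 25).
d = 4 from the (1,1,2) case.
A polynomial solution: f(k) = k*(k + 4)*(k + 5)*(k + 9)/36.
Get s_k = R·t_k = k*(k + 9)/(9*(k**2 + 9*k + 18)) with R(k) = B(k−1)f(k)/C(k) = k*(k + 4)*(k + 7)*(k + 9)/(36*(k + 5)).
Δs = 4*(k + 5)/(k**4 + 20*k**3 + 145*k**2 + 450*k + 504), as required.
Sum = s_(11) − s_(3); s_(11) = 110/1071, s_(3) = 2/27 ⇒ 92/3213.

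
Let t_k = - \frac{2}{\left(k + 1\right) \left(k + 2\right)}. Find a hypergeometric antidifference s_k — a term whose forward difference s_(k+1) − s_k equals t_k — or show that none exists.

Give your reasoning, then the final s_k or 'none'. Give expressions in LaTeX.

r(k) = (k + 1)/(k + 3) after simplifying.
Factor: A=k + 1; B=k + 3; C=1.
Key eq: (k + 1)·f(k+1) = (k + 2)·f(k) + (1).
Degrees (1,1,0) ⇒ d ≤ 1.
Solve for f: f(k) = k (degree 1 ≤ 1).
R(k) = B(k−1)·f(k)/C(k) = k*(k + 2); s_k = R·t_k = -2*k/(k + 1).
Check: Δs_k = -2/(k**2 + 3*k + 2). ✓

s_k = - \frac{2 k}{k + 1}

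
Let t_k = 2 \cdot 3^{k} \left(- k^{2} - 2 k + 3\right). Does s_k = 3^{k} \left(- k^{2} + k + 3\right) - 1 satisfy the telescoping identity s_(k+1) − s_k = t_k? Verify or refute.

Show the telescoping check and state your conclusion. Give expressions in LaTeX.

s_(k+1) = 3**(k + 1)*(k - (k + 1)**2 + 4) - 1
s_(k+1) − s_k = 2*3**k*(-k**2 - 2*k + 3)
(s_(k+1) − s_k) − t_k = 0

Valid — Δs_k = t_k.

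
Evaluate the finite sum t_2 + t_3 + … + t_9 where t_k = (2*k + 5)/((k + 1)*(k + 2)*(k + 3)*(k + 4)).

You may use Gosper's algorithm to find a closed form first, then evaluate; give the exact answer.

Step 1: r(k) = (k + 1)*(2*k + 7)/((k + 5)*(2*k + 5)).
Factor: A=k + 1; B=k + 5; C=k + 5/2.
f must satisfy (k + 1)·f(k+1) − (k + 4)·f(k) = k + 5/2.
deg f ≤ 3 (via 1,1,1).
Solving with deg f ≤ 3: f(k) = k*(k + 2)*(k + 4)/6.
Then R = B(k−1)f/C = k*(k + 2)*(k + 4)**2/(3*(2*k + 5)), so s_k = R(k)·t_k = k*(k + 4)/(3*(k**2 + 4*k + 3)).
Check: Δs_k = (2*k + 5)/(k**4 + 10*k**3 + 35*k**2 + 50*k + 24). ✓
Telescoping: Σ = s_(10) − s_(2) = 140/429 − (4/15) = 128/2145.

Σ = 128/2145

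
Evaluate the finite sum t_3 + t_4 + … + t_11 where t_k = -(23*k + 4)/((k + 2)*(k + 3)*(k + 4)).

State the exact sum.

t_(k+1)/t_k = (k + 2)*(23*k + 27)/((k + 5)*(23*k + 4)).
Take A(k)=k + 2, B(k)=k + 5, C(k)=k + 4/23.
f must satisfy (k + 2)·f(k+1) − (k + 4)·f(k) = k + 4/23.
deg f ≤ 2 (via 1,1,1).
Coefficient equations give f(k) = k*(25*k - 13)/138.
Get s_k = R·t_k = k*(13 - 25*k)/(6*(k + 2)*(k + 3)) with R(k) = B(k−1)f(k)/C(k) = k*(k + 4)*(25*k - 13)/(6*(23*k + 4)).
s_(k+1) − s_k = (-23*k - 4)/(k**3 + 9*k**2 + 26*k + 24) = t_k.
Evaluate s at k=12 and k=3: -41/15 and -31/30; difference -17/10.

Σ = -17/10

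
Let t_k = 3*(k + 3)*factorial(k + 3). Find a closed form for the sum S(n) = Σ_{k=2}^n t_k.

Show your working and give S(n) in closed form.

Compute t_(k+1)/t_k: get (k + 4)**2/(k + 3).
Gosper form: A/B · C(k+1)/C(k) with A=k + 4, B=1, C=k + 3.
Solve (k + 4)·f(k+1) − (1)·f(k) = k + 3.
deg f ≤ 0 (via 1,0,1).
Match coefficients ⇒ f(k) = 1.
R(k) = B(k−1)·f(k)/C(k) = 1/(k + 3); s_k = R·t_k = 3*factorial(k + 3).
Verify: 3*(k + 3)*factorial(k + 3) matches t_k.
s_(n+1) = 3*factorial(n + 4) and s_(2) = 360, so S(n) = 3*factorial(n + 4) - 360.

S(n) = 3*factorial(n + 4) - 360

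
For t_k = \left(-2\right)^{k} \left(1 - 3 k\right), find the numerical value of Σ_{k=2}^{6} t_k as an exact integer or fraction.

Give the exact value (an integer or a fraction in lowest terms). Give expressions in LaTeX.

Σ = -772

t_(k+1)/t_k = 2*(-3*k - 2)/(3*k - 1).
So A=-2 and B=1, with C=k - 1/3.
f must satisfy (-2)·f(k+1) − (1)·f(k) = k - 1/3.
Degrees (0,0,1) ⇒ d ≤ 1.
Match coefficients ⇒ f(k) = -(k - 1)/3.
Get s_k = R·t_k = (-2)**k*(k - 1) with R(k) = B(k−1)f(k)/C(k) = -(k - 1)/(3*k - 1).
s_(k+1) − s_k = (-2)**k*(1 - 3*k) = t_k.
Sum = s_(7) − s_(2); s_(7) = -768, s_(2) = 4 ⇒ -772.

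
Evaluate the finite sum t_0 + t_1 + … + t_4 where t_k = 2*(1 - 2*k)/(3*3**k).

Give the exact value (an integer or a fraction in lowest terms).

Compute t_(k+1)/t_k: get (2*k + 1)/(3*(2*k - 1)).
Factor: A=1/3; B=1; C=k - 1/2.
Need (1/3)·f(k+1) − (1)·f(k) = k - 1/2.
Degrees (0,0,1) ⇒ d ≤ 1.
Solving with deg f ≤ 1: f(k) = -3*k/2.
Then R = B(k−1)f/C = -3*k/(2*k - 1), so s_k = R(k)·t_k = 2*k/3**k.
Verify: 2*(1 - 2*k)/(3*3**k) matches t_k.
Σ_(k=0)^(4) t_k = s_(5) − s_(0) = 10/243 − (0) = 10/243.

Σ = 10/243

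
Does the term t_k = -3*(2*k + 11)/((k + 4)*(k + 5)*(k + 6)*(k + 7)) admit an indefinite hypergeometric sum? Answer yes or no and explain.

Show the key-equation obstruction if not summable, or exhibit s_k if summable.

r(k) = (k + 4)*(2*k + 13)/((k + 8)*(2*k + 11)) after simplifying.
Gosper form: A/B · C(k+1)/C(k) with A=k + 4, B=k + 8, C=k + 11/2.
Need (k + 4)·f(k+1) − (k + 7)·f(k) = k + 11/2.
d = 3 from the (1,1,1) case.
Coefficient equations give f(k) = k*(k + 5)*(k + 10)/48.
R(k) = B(k−1)·f(k)/C(k) = k*(k + 5)*(k + 7)*(k + 10)/(24*(2*k + 11)); s_k = R·t_k = k*(-k - 10)/(8*(k**2 + 10*k + 24)).
s_(k+1) − s_k = 3*(-2*k - 11)/(k**4 + 22*k**3 + 179*k**2 + 638*k + 840) = t_k.

Yes. s_k = k*(-k - 10)/(8*(k**2 + 10*k + 24)).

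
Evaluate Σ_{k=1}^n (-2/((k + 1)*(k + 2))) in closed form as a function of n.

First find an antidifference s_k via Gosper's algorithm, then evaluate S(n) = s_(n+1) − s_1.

S(n) = -n/(n + 2)

Ratio r(k) = (k + 1)/(k + 3).
Factor: A=k + 1; B=k + 3; C=1.
Key eq: (k + 1)·f(k+1) = (k + 2)·f(k) + (1).
d = 1 from the (1,1,0) case.
Solving with deg f ≤ 1: f(k) = k.
So s_k = (B(k−1)f/C)·t_k = (k*(k + 2))·t_k = -2*k/(k + 1).
Verify: -2/(k**2 + 3*k + 2) matches t_k.
s_(n+1) = 2*(-n - 1)/(n + 2) and s_(1) = -1, so S(n) = -n/(n + 2).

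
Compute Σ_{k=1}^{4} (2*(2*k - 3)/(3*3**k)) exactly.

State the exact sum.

Ratio r(k) = (2*k - 1)/(3*(2*k - 3)).
A = 1/3, B = 1, C = k - 3/2.
Solve (1/3)·f(k+1) − (1)·f(k) = k - 3/2.
Degrees (0,0,1) ⇒ d ≤ 1.
Coefficient equations give f(k) = -3*(k - 1)/2.
Get s_k = R·t_k = 2*(1 - k)/3**k with R(k) = B(k−1)f(k)/C(k) = -3*(k - 1)/(2*k - 3).
Check: Δs_k = 2*(2*k - 3)/(3*3**k). ✓
Evaluate s at k=5 and k=1: -8/243 and 0; difference -8/243.

Σ = -8/243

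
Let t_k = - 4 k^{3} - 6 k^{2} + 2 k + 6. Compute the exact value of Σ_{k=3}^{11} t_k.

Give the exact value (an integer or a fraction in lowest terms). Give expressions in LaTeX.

Σ = -20214

r(k) = (2*k**3 + 9*k**2 + 11*k + 1)/(2*k**3 + 3*k**2 - k - 3) after simplifying.
So A=1 and B=1, with C=k**3 + 3*k**2/2 - k/2 - 3/2.
Set up (1)·f(k+1) − (1)·f(k) − (k**3 + 3*k**2/2 - k/2 - 3/2) = 0.
Bound: deg f ≤ 4.
Solve for f: f(k) = k*(k**3 - 3*k - 4)/4 (degree 4 ≤ 4).
R(k) = B(k−1)·f(k)/C(k) = k*(k**3 - 3*k - 4)/(2*(2*k**3 + 3*k**2 - k - 3)); s_k = R·t_k = k*(-k**3 + 3*k + 4).
Verify: -4*k**3 - 6*k**2 + 2*k + 6 matches t_k.
Sum = s_(12) − s_(3); s_(12) = -20256, s_(3) = -42 ⇒ -20214.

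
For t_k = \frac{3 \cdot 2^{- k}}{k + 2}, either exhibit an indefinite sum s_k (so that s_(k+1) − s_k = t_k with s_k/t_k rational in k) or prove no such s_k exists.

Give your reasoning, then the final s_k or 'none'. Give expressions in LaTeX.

The ratio is (k + 2)/(2*(k + 3)).
Take A(k)=k/2 + 1, B(k)=k + 3, C(k)=1.
f must satisfy (k/2 + 1)·f(k+1) − (k + 2)·f(k) = 1.
Degrees (1,1,0) ⇒ d ≤ -1.
d = -1 < 0 ⇒ no nonzero polynomial f; not summable.

none (Gosper's algorithm certifies no s_k)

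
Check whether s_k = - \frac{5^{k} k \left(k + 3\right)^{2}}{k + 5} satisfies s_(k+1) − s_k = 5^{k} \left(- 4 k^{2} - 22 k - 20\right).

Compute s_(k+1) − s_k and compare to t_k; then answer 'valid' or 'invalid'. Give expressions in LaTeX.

Invalid: residual \frac{5^{k} \left(8 k^{3} + 82 k^{2} + 254 k + 200\right)}{k^{2} + 11 k + 30} ≠ 0.

s_(k+1) = 5**(k + 1)*(-k - 1)*(k + 4)**2/(k + 6)
s_(k+1) − s_k = 5**k*(k*(k + 3)**2*(k + 6) - 5*(k + 1)*(k + 4)**2*(k + 5))/((k + 5)*(k + 6))
(s_(k+1) − s_k) − t_k = 5**k*(8*k**3 + 82*k**2 + 254*k + 200)/(k**2 + 11*k + 30)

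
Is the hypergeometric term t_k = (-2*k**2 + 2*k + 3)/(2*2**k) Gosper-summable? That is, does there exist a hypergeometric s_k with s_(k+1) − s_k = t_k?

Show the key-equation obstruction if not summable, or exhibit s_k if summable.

Yes. s_k = (2*k**2 + 2*k + 1)/2**k.

The ratio is (k**2 + k - 3/2)/(2*k**2 - 2*k - 3).
Gosper form: A/B · C(k+1)/C(k) with A=1/2, B=1, C=k**2 - k - 3/2.
Key eq: (1/2)·f(k+1) = (1)·f(k) + (k**2 - k - 3/2).
From deg A=0, deg B=0, deg C=2: d=2.
Coefficient equations give f(k) = -2*k**2 - 2*k - 1.
Certificate R = B(k−1)f/C = -2*(2*k**2 + 2*k + 1)/(2*k**2 - 2*k - 3) gives s_k = (2*k**2 + 2*k + 1)/2**k.
s_(k+1) − s_k = (-2*k**2 + 2*k + 3)/(2*2**k) = t_k.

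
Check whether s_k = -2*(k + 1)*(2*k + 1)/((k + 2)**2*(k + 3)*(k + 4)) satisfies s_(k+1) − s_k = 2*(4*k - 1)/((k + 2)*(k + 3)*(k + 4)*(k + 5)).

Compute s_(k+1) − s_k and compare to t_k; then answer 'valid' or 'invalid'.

s_(k+1) = -2*(k + 2)*(2*k + 3)/((k + 3)**2*(k + 4)*(k + 5))
s_(k+1) − s_k = 2*(4*k**3 + 13*k**2 + k - 9)/(k**6 + 19*k**5 + 147*k**4 + 593*k**3 + 1316*k**2 + 1524*k + 720)
(s_(k+1) − s_k) − t_k = 6*(-2*k**2 - 6*k - 1)/(k**6 + 19*k**5 + 147*k**4 + 593*k**3 + 1316*k**2 + 1524*k + 720)

Invalid: residual 6*(-2*k**2 - 6*k - 1)/(k**6 + 19*k**5 + 147*k**4 + 593*k**3 + 1316*k**2 + 1524*k + 720) ≠ 0.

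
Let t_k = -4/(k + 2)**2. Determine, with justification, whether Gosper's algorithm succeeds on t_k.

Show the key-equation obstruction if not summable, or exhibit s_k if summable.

The ratio is (k + 2)**2/(k + 3)**2.
Gosper form: A/B · C(k+1)/C(k) with A=k**2 + 4*k + 4, B=k**2 + 6*k + 9, C=1.
Set up (k**2 + 4*k + 4)·f(k+1) − (k**2 + 4*k + 4)·f(k) − (1) = 0.
d = 0 from the (2,2,0) case.
Write f(k) = c0. Then LHS − RHS = -1, requiring -1 = 0: contradictory. No certificate.

No — t_k has no hypergeometric antidifference.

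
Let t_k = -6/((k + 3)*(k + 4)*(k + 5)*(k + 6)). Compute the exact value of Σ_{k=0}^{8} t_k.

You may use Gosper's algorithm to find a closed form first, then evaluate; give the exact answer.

Ratio r(k) = (k + 3)/(k + 7).
A = k + 3, B = k + 7, C = 1.
Need (k + 3)·f(k+1) − (k + 6)·f(k) = 1.
Bound: deg f ≤ 3.
Solving with deg f ≤ 3: f(k) = k*(k**2 + 12*k + 47)/180.
R(k) = B(k−1)·f(k)/C(k) = k*(k + 6)*(k**2 + 12*k + 47)/180; s_k = R·t_k = k*(-k**2 - 12*k - 47)/(30*(k + 3)*(k + 4)*(k + 5)).
Δs = -6/(k**4 + 18*k**3 + 119*k**2 + 342*k + 360), as required.
Sum = s_(9) − s_(0); s_(9) = -59/1820, s_(0) = 0 ⇒ -59/1820.

Σ = -59/1820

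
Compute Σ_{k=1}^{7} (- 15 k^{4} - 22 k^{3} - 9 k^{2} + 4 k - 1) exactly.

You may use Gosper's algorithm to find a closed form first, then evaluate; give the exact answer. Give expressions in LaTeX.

Σ = -88543

The ratio is (15*k**4 + 82*k**3 + 165*k**2 + 140*k + 43)/(15*k**4 + 22*k**3 + 9*k**2 - 4*k + 1).
So A=1 and B=1, with C=k**4 + 22*k**3/15 + 3*k**2/5 - 4*k/15 + 1/15.
f must satisfy (1)·f(k+1) − (1)·f(k) = k**4 + 22*k**3/15 + 3*k**2/5 - 4*k/15 + 1/15.
Degrees (0,0,4) ⇒ d ≤ 5.
Coefficient equations give f(k) = k*(3*k**4 - 2*k**3 - 3*k**2 - k + 4)/15.
R(k) = B(k−1)·f(k)/C(k) = k*(3*k**4 - 2*k**3 - 3*k**2 - k + 4)/(15*k**4 + 22*k**3 + 9*k**2 - 4*k + 1); s_k = R·t_k = k*(-3*k**4 + 2*k**3 + 3*k**2 + k - 4).
Verify: -15*k**4 - 22*k**3 - 9*k**2 + 4*k - 1 matches t_k.
Evaluate s at k=8 and k=1: -88544 and -1; difference -88543.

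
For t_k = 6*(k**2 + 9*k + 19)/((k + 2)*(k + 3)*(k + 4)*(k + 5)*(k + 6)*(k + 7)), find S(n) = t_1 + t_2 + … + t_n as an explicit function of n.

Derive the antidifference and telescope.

S(n) = 2*n*(n**2 + 15*n + 71)/(105*(n**3 + 15*n**2 + 71*n + 105))

Compute t_(k+1)/t_k: get (k + 2)*(9*k + (k + 1)**2 + 28)/((k + 8)*(k**2 + 9*k + 19)).
So A=k + 2 and B=k + 8, with C=k**2 + 9*k + 19.
Set up (k + 2)·f(k+1) − (k + 7)·f(k) − (k**2 + 9*k + 19) = 0.
deg f ≤ 5 (via 1,1,2).
Coefficient equations give f(k) = k*(k + 3)*(k + 5)*(k**2 + 12*k + 44)/144.
So s_k = (B(k−1)f/C)·t_k = (k*(k + 3)*(k + 5)*(k + 7)*(k**2 + 12*k + 44)/(144*(k**2 + 9*k + 19)))·t_k = k*(k**2 + 12*k + 44)/(24*(k**3 + 12*k**2 + 44*k + 48)).
Check: Δs_k = 6*(k**2 + 9*k + 19)/(k**6 + 27*k**5 + 295*k**4 + 1665*k**3 + 5104*k**2 + 8028*k + 5040). ✓
Telescope: S(n) = s_(n+1) − s_(1) = (n**3 + 15*n**2 + 71*n + 57)/(24*(n**3 + 15*n**2 + 71*n + 105)) − (19/840) = 2*n*(n**2 + 15*n + 71)/(105*(n**3 + 15*n**2 + 71*n + 105)).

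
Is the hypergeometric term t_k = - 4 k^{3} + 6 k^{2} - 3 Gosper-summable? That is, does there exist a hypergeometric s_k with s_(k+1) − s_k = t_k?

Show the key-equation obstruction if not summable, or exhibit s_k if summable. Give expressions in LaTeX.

Yes. s_k = k \left(- k^{3} + 4 k^{2} - 4 k - 2\right).

r(k) = (4*k**3 + 6*k**2 + 1)/(4*k**3 - 6*k**2 + 3) after simplifying.
Take A(k)=1, B(k)=1, C(k)=k**3 - 3*k**2/2 + 3/4.
Key eq: (1)·f(k+1) = (1)·f(k) + (k**3 - 3*k**2/2 + 3/4).
d = 4 from the (0,0,3) case.
Solve for f: f(k) = k*(k**3 - 4*k**2 + 4*k + 2)/4 (degree 4 ≤ 4).
Then R = B(k−1)f/C = k*(k**3 - 4*k**2 + 4*k + 2)/(4*k**3 - 6*k**2 + 3), so s_k = R(k)·t_k = k*(-k**3 + 4*k**2 - 4*k - 2).
Verify: -4*k**3 + 6*k**2 - 3 matches t_k.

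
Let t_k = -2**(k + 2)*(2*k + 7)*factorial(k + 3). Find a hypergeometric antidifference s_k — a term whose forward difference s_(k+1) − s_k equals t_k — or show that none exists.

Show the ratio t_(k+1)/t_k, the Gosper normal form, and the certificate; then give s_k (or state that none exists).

The ratio is 2*(k + 4)*(2*k + 9)/(2*k + 7).
Take A(k)=2*k + 8, B(k)=1, C(k)=k + 7/2.
Need (2*k + 8)·f(k+1) − (1)·f(k) = k + 7/2.
Degrees (1,0,1) ⇒ d ≤ 0.
Coefficient equations give f(k) = 1/2.
Get s_k = R·t_k = -2**(k + 2)*factorial(k + 3) with R(k) = B(k−1)f(k)/C(k) = 1/(2*k + 7).
s_(k+1) − s_k = -2**(k + 2)*(2*k + 7)*factorial(k + 3) = t_k.

s_k = -2**(k + 2)*factorial(k + 3)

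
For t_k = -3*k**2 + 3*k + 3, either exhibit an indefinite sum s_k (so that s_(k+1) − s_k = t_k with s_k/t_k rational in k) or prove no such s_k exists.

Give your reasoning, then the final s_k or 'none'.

r(k) = (k**2 + k - 1)/(k**2 - k - 1) after simplifying.
Gosper form: A/B · C(k+1)/C(k) with A=1, B=1, C=k**2 - k - 1.
f must satisfy (1)·f(k+1) − (1)·f(k) = k**2 - k - 1.
Degrees (0,0,2) ⇒ d ≤ 3.
Solving with deg f ≤ 3: f(k) = k*(k**2 - 3*k - 1)/3.
So s_k = (B(k−1)f/C)·t_k = (k*(k**2 - 3*k - 1)/(3*(k**2 - k - 1)))·t_k = k*(-k**2 + 3*k + 1).
Check: Δs_k = -3*k**2 + 3*k + 3. ✓

s_k = k*(-k**2 + 3*k + 1)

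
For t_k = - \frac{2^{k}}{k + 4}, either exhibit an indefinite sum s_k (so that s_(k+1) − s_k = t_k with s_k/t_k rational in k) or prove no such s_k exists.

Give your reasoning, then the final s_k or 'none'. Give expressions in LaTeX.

none — t_k is not Gosper-summable

Ratio r(k) = 2*(k + 4)/(k + 5).
Factor: A=2*k + 8; B=k + 5; C=1.
Need (2*k + 8)·f(k+1) − (k + 4)·f(k) = 1.
d = -1 from the (1,1,0) case.
Negative degree bound (-1): no f exists, t_k not Gosper-summable.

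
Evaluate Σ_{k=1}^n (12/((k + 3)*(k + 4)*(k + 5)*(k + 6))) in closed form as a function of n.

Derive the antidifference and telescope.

r(k) = (k + 3)/(k + 7) after simplifying.
Gosper form: A/B · C(k+1)/C(k) with A=k + 3, B=k + 7, C=1.
Solve (k + 3)·f(k+1) − (k + 6)·f(k) = 1.
deg f ≤ 3 (via 1,1,0).
A polynomial solution: f(k) = k*(k**2 + 12*k + 47)/180.
Get s_k = R·t_k = k*(k**2 + 12*k + 47)/(15*(k + 3)*(k + 4)*(k + 5)) with R(k) = B(k−1)f(k)/C(k) = k*(k + 6)*(k**2 + 12*k + 47)/180.
Verify: 12/(k**4 + 18*k**3 + 119*k**2 + 342*k + 360) matches t_k.
Telescope: S(n) = s_(n+1) − s_(1) = (n**3 + 15*n**2 + 74*n + 60)/(15*(n**3 + 15*n**2 + 74*n + 120)) − (1/30) = n*(n**2 + 15*n + 74)/(30*(n**3 + 15*n**2 + 74*n + 120)).

S(n) = n*(n**2 + 15*n + 74)/(30*(n**3 + 15*n**2 + 74*n + 120))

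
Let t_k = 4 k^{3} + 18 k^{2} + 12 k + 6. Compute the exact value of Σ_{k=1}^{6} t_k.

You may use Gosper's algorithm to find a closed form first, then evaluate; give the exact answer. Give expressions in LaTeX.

Σ = 3690

Step 1: r(k) = (2*k**3 + 15*k**2 + 30*k + 20)/(2*k**3 + 9*k**2 + 6*k + 3).
Factor: A=1; B=1; C=k**3 + 9*k**2/2 + 3*k + 3/2.
Need (1)·f(k+1) − (1)·f(k) = k**3 + 9*k**2/2 + 3*k + 3/2.
deg f ≤ 4 (via 0,0,3).
Coefficient equations give f(k) = k*(k**3 + 4*k**2 - 2*k + 3)/4.
So s_k = (B(k−1)f/C)·t_k = (k*(k**3 + 4*k**2 - 2*k + 3)/(2*(2*k**3 + 9*k**2 + 6*k + 3)))·t_k = k*(k**3 + 4*k**2 - 2*k + 3).
s_(k+1) − s_k = 4*k**3 + 18*k**2 + 12*k + 6 = t_k.
Telescoping: Σ = s_(7) − s_(1) = 3696 − (6) = 3690.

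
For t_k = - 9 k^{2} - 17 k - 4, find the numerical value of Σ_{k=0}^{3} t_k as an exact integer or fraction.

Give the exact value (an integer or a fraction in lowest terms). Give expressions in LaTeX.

Σ = -244

Ratio r(k) = (9*k**2 + 35*k + 30)/(9*k**2 + 17*k + 4).
Factor: A=1; B=1; C=k**2 + 17*k/9 + 4/9.
Solve (1)·f(k+1) − (1)·f(k) = k**2 + 17*k/9 + 4/9.
Bound: deg f ≤ 3.
Coefficient equations give f(k) = k*(3*k**2 + 4*k - 3)/9.
So s_k = (B(k−1)f/C)·t_k = (k*(3*k**2 + 4*k - 3)/(9*k**2 + 17*k + 4))·t_k = k*(-3*k**2 - 4*k + 3).
Verify: -9*k**2 - 17*k - 4 matches t_k.
Sum = s_(4) − s_(0); s_(4) = -244, s_(0) = 0 ⇒ -244.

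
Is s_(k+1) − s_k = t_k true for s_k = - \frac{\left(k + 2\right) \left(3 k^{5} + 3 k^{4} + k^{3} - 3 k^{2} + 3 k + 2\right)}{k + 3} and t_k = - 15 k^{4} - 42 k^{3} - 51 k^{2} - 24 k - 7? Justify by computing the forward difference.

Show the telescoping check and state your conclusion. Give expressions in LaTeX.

Invalid: residual \frac{12 k^{5} + 84 k^{4} + 176 k^{3} + 180 k^{2} + 76 k + 19}{k^{2} + 7 k + 12} ≠ 0.

s_(k+1) = (-3*k**6 - 27*k**5 - 97*k**4 - 177*k**3 - 171*k**2 - 90*k - 27)/(k + 4)
s_(k+1) − s_k = (-15*k**6 - 135*k**5 - 441*k**4 - 709*k**3 - 607*k**2 - 261*k - 65)/(k**2 + 7*k + 12)
(s_(k+1) − s_k) − t_k = (12*k**5 + 84*k**4 + 176*k**3 + 180*k**2 + 76*k + 19)/(k**2 + 7*k + 12)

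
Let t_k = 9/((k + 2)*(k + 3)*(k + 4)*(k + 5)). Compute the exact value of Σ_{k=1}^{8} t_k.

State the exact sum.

Σ = 69/1430

The ratio is (k + 2)/(k + 6).
So A=k + 2 and B=k + 6, with C=1.
Set up (k + 2)·f(k+1) − (k + 5)·f(k) − (1) = 0.
d = 3 from the (1,1,0) case.
Match coefficients ⇒ f(k) = k*(k**2 + 9*k + 26)/72.
So s_k = (B(k−1)f/C)·t_k = (k*(k + 5)*(k**2 + 9*k + 26)/72)·t_k = k*(k**2 + 9*k + 26)/(8*(k + 2)*(k + 3)*(k + 4)).
Verify: 9/(k**4 + 14*k**3 + 71*k**2 + 154*k + 120) matches t_k.
Telescoping: Σ = s_(9) − s_(1) = 141/1144 − (3/40) = 69/1430.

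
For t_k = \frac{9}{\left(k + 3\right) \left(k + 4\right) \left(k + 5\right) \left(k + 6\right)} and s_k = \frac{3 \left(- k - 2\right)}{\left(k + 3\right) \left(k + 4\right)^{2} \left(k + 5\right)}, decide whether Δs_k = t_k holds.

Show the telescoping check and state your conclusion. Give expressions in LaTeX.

Invalid: residual \frac{12 \left(- 2 k - 9\right)}{k^{6} + 27 k^{5} + 301 k^{4} + 1773 k^{3} + 5818 k^{2} + 10080 k + 7200} ≠ 0.

s_(k+1) = 3*(-k - 3)/((k + 4)*(k + 5)**2*(k + 6))
s_(k+1) − s_k = 3*(3*k**2 + 19*k + 24)/(k**6 + 27*k**5 + 301*k**4 + 1773*k**3 + 5818*k**2 + 10080*k + 7200)
(s_(k+1) − s_k) − t_k = 12*(-2*k - 9)/(k**6 + 27*k**5 + 301*k**4 + 1773*k**3 + 5818*k**2 + 10080*k + 7200)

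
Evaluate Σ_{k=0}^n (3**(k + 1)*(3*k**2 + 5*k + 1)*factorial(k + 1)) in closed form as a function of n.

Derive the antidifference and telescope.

Compute t_(k+1)/t_k: get 3*(3*k**3 + 17*k**2 + 31*k + 18)/(3*k**2 + 5*k + 1).
Normal form (A,B,C) = (3*k + 6, 1, k**2 + 5*k/3 + 1/3).
Need (3*k + 6)·f(k+1) − (1)·f(k) = k**2 + 5*k/3 + 1/3.
From deg A=1, deg B=0, deg C=2: d=1.
A polynomial solution: f(k) = (k - 1)/3.
Then R = B(k−1)f/C = (k - 1)/(3*k**2 + 5*k + 1), so s_k = R(k)·t_k = 3**(k + 1)*(k - 1)*factorial(k + 1).
Verify: 3**(k + 1)*(3*k**2 + 5*k + 1)*factorial(k + 1) matches t_k.
Telescope: S(n) = s_(n+1) − s_(0) = 3**(n + 2)*n*factorial(n + 2) − (-3) = 9*3**n*n*factorial(n + 2) + 3.

S(n) = 9*3**n*n*factorial(n + 2) + 3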